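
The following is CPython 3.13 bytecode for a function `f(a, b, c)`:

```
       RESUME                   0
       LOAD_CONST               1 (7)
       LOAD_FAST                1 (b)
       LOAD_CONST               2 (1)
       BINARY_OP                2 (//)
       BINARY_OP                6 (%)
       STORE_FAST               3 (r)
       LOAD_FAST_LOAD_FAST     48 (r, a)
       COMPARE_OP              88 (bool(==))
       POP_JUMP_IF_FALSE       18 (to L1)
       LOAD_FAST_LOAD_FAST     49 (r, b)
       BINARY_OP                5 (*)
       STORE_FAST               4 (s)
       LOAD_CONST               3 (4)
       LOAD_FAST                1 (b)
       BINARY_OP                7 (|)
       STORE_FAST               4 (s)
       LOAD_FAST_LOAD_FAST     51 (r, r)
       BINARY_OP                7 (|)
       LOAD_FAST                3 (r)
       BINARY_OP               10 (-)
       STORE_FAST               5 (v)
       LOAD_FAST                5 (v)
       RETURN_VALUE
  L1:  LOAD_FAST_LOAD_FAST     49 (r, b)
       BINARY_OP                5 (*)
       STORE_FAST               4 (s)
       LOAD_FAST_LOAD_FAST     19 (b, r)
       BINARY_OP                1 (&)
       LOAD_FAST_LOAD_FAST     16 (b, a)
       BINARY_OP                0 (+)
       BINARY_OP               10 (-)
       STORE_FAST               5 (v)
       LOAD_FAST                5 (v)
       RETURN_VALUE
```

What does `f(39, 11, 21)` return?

-47

LOAD_CONST → push 7. Stack: [7]
LOAD_FAST b → push 11. Stack: [7, 11]
LOAD_CONST → push 1. Stack: [7, 11, 1]
BINARY_OP // → 11 // 1 = 11. Stack: [7, 11]
BINARY_OP % → 7 % 11 = 7. Stack: [7]
STORE_FAST r → r=7. Stack: []
LOAD_FAST_LOAD_FAST r,a → push 7,39. Stack: [7, 39]
COMPARE_OP bool(==) → 7 vs 39 = False. Stack: [False]
POP_JUMP_IF_FALSE → pop False; jump. Stack: []
LOAD_FAST_LOAD_FAST r,b → push 7,11. Stack: [7, 11]
BINARY_OP * → 7 * 11 = 77. Stack: [77]
STORE_FAST s → s=77. Stack: []
LOAD_FAST_LOAD_FAST b,r → push 11,7. Stack: [11, 7]
BINARY_OP & → 11 & 7 = 3. Stack: [3]
LOAD_FAST_LOAD_FAST b,a → push 11,39. Stack: [3, 11, 39]
BINARY_OP + → 11 + 39 = 50. Stack: [3, 50]
BINARY_OP - → 3 - 50 = -47. Stack: [-47]
STORE_FAST v → v=-47. Stack: []
LOAD_FAST v → push -47. Stack: [-47]
RETURN_VALUE → return -47.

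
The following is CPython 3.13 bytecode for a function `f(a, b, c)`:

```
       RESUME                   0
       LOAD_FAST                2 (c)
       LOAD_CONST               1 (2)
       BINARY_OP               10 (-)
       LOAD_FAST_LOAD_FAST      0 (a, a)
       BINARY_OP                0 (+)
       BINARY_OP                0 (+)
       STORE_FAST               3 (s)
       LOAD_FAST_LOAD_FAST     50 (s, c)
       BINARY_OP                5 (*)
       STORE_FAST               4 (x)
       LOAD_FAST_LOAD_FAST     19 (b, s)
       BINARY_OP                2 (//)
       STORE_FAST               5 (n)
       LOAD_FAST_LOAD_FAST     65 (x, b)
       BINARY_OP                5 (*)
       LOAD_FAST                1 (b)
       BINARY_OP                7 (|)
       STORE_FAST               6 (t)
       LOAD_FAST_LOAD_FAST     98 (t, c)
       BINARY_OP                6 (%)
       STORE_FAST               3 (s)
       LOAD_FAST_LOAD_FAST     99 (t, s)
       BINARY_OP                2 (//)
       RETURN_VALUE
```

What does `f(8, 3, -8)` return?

LOAD_FAST c → push -8. Stack: [-8]
LOAD_CONST → push 2. Stack: [-8, 2]
BINARY_OP - → -8 - 2 = -10. Stack: [-10]
LOAD_FAST_LOAD_FAST a,a → push 8,8. Stack: [-10, 8, 8]
BINARY_OP + → 8 + 8 = 16. Stack: [-10, 16]
BINARY_OP + → -10 + 16 = 6. Stack: [6]
STORE_FAST s → s=6. Stack: []
LOAD_FAST_LOAD_FAST s,c → push 6,-8. Stack: [6, -8]
BINARY_OP * → 6 * -8 = -48. Stack: [-48]
STORE_FAST x → x=-48. Stack: []
LOAD_FAST_LOAD_FAST b,s → push 3,6. Stack: [3, 6]
BINARY_OP // → 3 // 6 = 0. Stack: [0]
STORE_FAST n → n=0. Stack: []
LOAD_FAST_LOAD_FAST x,b → push -48,3. Stack: [-48, 3]
BINARY_OP * → -48 * 3 = -144. Stack: [-144]
LOAD_FAST b → push 3. Stack: [-144, 3]
BINARY_OP | → -144 | 3 = -141. Stack: [-141]
STORE_FAST t → t=-141. Stack: []
LOAD_FAST_LOAD_FAST t,c → push -141,-8. Stack: [-141, -8]
BINARY_OP % → -141 % -8 = -5. Stack: [-5]
STORE_FAST s → s=-5. Stack: []
LOAD_FAST_LOAD_FAST t,s → push -141,-5. Stack: [-141, -5]
BINARY_OP // → -141 // -5 = 28. Stack: [28]
RETURN_VALUE → return 28.

28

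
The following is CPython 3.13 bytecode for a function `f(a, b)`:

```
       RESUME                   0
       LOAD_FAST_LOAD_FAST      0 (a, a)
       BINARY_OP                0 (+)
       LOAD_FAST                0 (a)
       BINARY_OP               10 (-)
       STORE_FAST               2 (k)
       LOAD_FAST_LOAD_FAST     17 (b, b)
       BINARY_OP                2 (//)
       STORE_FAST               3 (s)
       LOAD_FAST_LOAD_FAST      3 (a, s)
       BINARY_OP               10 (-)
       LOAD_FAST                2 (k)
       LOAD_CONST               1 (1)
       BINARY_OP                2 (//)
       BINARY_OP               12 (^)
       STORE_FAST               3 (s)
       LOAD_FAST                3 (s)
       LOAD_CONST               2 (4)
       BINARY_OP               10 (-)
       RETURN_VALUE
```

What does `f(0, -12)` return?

-5

LOAD_FAST_LOAD_FAST a,a → push 0,0. Stack: [0, 0]
BINARY_OP + → 0 + 0 = 0. Stack: [0]
LOAD_FAST a → push 0. Stack: [0, 0]
BINARY_OP - → 0 - 0 = 0. Stack: [0]
STORE_FAST k → k=0. Stack: []
LOAD_FAST_LOAD_FAST b,b → push -12,-12. Stack: [-12, -12]
BINARY_OP // → -12 // -12 = 1. Stack: [1]
STORE_FAST s → s=1. Stack: []
LOAD_FAST_LOAD_FAST a,s → push 0,1. Stack: [0, 1]
BINARY_OP - → 0 - 1 = -1. Stack: [-1]
LOAD_FAST k → push 0. Stack: [-1, 0]
LOAD_CONST → push 1. Stack: [-1, 0, 1]
BINARY_OP // → 0 // 1 = 0. Stack: [-1, 0]
BINARY_OP ^ → -1 ^ 0 = -1. Stack: [-1]
STORE_FAST s → s=-1. Stack: []
LOAD_FAST s → push -1. Stack: [-1]
LOAD_CONST → push 4. Stack: [-1, 4]
BINARY_OP - → -1 - 4 = -5. Stack: [-5]
RETURN_VALUE → return -5.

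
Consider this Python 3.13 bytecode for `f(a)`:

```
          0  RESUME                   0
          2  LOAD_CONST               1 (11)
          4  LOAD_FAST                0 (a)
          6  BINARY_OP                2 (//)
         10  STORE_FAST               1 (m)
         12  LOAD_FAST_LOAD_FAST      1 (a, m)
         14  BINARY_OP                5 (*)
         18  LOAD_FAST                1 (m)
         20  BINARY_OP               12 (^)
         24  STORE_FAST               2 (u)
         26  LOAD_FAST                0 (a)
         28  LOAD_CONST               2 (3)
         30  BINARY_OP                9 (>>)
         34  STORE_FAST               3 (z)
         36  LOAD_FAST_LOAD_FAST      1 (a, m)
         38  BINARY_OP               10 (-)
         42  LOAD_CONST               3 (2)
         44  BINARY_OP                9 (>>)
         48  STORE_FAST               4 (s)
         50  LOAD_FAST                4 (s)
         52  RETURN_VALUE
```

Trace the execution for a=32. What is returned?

8

LOAD_CONST → push 11. Stack: [11]
LOAD_FAST a → push 32. Stack: [11, 32]
BINARY_OP // → 11 // 32 = 0. Stack: [0]
STORE_FAST m → m=0. Stack: []
LOAD_FAST_LOAD_FAST a,m → push 32,0. Stack: [32, 0]
BINARY_OP * → 32 * 0 = 0. Stack: [0]
LOAD_FAST m → push 0. Stack: [0, 0]
BINARY_OP ^ → 0 ^ 0 = 0. Stack: [0]
STORE_FAST u → u=0. Stack: []
LOAD_FAST a → push 32. Stack: [32]
LOAD_CONST → push 3. Stack: [32, 3]
BINARY_OP >> → 32 >> 3 = 4. Stack: [4]
STORE_FAST z → z=4. Stack: []
LOAD_FAST_LOAD_FAST a,m → push 32,0. Stack: [32, 0]
BINARY_OP - → 32 - 0 = 32. Stack: [32]
LOAD_CONST → push 2. Stack: [32, 2]
BINARY_OP >> → 32 >> 2 = 8. Stack: [8]
STORE_FAST s → s=8. Stack: []
LOAD_FAST s → push 8. Stack: [8]
RETURN_VALUE → return 8.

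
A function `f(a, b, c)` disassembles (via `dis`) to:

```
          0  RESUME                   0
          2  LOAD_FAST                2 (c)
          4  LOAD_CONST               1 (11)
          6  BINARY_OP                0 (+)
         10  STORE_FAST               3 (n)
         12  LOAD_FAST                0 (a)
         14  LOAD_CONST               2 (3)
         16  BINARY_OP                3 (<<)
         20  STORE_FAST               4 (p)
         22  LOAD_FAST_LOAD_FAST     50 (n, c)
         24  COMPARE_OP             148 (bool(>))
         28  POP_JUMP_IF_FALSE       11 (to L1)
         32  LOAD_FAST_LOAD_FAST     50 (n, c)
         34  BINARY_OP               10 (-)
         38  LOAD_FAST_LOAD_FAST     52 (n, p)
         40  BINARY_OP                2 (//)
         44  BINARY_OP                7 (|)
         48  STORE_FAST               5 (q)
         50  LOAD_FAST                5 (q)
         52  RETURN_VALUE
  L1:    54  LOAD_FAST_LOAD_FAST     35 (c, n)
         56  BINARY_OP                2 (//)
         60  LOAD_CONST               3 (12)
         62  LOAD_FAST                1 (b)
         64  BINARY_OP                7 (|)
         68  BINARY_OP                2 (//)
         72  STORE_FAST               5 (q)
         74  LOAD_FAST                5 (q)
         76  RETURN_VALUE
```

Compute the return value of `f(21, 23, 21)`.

11

LOAD_FAST c → push 21. Stack: [21]
LOAD_CONST → push 11. Stack: [21, 11]
BINARY_OP + → 21 + 11 = 32. Stack: [32]
STORE_FAST n → n=32. Stack: []
LOAD_FAST a → push 21. Stack: [21]
LOAD_CONST → push 3. Stack: [21, 3]
BINARY_OP << → 21 << 3 = 168. Stack: [168]
STORE_FAST p → p=168. Stack: []
LOAD_FAST_LOAD_FAST n,c → push 32,21. Stack: [32, 21]
COMPARE_OP bool(>) → 32 vs 21 = True. Stack: [True]
POP_JUMP_IF_FALSE → pop True; no jump. Stack: []
LOAD_FAST_LOAD_FAST n,c → push 32,21. Stack: [32, 21]
BINARY_OP - → 32 - 21 = 11. Stack: [11]
LOAD_FAST_LOAD_FAST n,p → push 32,168. Stack: [11, 32, 168]
BINARY_OP // → 32 // 168 = 0. Stack: [11, 0]
BINARY_OP | → 11 | 0 = 11. Stack: [11]
STORE_FAST q → q=11. Stack: []
LOAD_FAST q → push 11. Stack: [11]
RETURN_VALUE → return 11.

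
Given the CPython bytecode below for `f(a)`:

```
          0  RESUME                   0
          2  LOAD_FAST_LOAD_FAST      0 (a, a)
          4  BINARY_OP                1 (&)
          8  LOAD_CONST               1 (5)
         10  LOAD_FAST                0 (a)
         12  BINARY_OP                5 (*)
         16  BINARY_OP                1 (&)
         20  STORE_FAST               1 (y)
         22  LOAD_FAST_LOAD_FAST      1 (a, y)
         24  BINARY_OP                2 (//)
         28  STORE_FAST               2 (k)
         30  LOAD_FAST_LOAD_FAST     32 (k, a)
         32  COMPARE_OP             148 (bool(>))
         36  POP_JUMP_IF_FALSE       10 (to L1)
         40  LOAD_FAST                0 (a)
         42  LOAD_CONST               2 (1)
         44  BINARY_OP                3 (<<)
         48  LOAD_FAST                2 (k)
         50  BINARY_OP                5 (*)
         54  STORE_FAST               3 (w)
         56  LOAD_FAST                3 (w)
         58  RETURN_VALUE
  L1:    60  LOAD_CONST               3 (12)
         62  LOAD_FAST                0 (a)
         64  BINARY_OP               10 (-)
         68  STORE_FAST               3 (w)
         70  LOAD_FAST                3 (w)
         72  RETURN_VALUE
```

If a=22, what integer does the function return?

LOAD_FAST_LOAD_FAST a,a → push 22,22. Stack: [22, 22]
BINARY_OP & → 22 & 22 = 22. Stack: [22]
LOAD_CONST → push 5. Stack: [22, 5]
LOAD_FAST a → push 22. Stack: [22, 5, 22]
BINARY_OP * → 5 * 22 = 110. Stack: [22, 110]
BINARY_OP & → 22 & 110 = 6. Stack: [6]
STORE_FAST y → y=6. Stack: []
LOAD_FAST_LOAD_FAST a,y → push 22,6. Stack: [22, 6]
BINARY_OP // → 22 // 6 = 3. Stack: [3]
STORE_FAST k → k=3. Stack: []
LOAD_FAST_LOAD_FAST k,a → push 3,22. Stack: [3, 22]
COMPARE_OP bool(>) → 3 vs 22 = False. Stack: [False]
POP_JUMP_IF_FALSE → pop False; jump. Stack: []
LOAD_CONST → push 12. Stack: [12]
LOAD_FAST a → push 22. Stack: [12, 22]
BINARY_OP - → 12 - 22 = -10. Stack: [-10]
STORE_FAST w → w=-10. Stack: []
LOAD_FAST w → push -10. Stack: [-10]
RETURN_VALUE → return -10.

-10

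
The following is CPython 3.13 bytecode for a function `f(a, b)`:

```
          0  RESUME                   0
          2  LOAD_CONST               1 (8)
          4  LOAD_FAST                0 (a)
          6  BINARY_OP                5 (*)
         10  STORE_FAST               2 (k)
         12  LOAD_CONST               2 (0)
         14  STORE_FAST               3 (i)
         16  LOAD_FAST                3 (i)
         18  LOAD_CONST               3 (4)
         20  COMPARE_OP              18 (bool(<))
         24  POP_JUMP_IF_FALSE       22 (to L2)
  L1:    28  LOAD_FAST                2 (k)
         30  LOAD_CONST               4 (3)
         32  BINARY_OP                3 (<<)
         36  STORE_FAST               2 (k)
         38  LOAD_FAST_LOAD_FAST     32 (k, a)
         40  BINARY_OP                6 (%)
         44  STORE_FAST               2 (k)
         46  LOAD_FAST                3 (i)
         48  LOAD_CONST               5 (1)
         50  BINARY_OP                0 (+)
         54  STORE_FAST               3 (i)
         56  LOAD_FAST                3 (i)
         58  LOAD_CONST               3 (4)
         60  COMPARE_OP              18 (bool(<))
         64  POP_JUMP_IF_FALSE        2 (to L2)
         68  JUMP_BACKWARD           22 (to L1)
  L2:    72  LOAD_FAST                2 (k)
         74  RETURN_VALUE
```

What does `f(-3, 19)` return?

LOAD_CONST → push 8
LOAD_FAST a → push -3
BINARY_OP * → 8 * -3 = -24
STORE_FAST k → k=-24
LOAD_CONST → push 0
STORE_FAST i → i=0
LOAD_FAST i → push 0
LOAD_CONST → push 4
COMPARE_OP bool(<) → 0 vs 4 = True
POP_JUMP_IF_FALSE → pop True; no jump
LOAD_FAST k → push -24
LOAD_CONST → push 3
BINARY_OP << → -24 << 3 = -192
STORE_FAST k → k=-192
LOAD_FAST_LOAD_FAST k,a → push -192,-3
BINARY_OP % → -192 % -3 = 0
STORE_FAST k → k=0
LOAD_FAST i → push 0
LOAD_CONST → push 1
BINARY_OP + → 0 + 1 = 1
STORE_FAST i → i=1
LOAD_FAST i → push 1
LOAD_CONST → push 4
COMPARE_OP bool(<) → 1 vs 4 = True
POP_JUMP_IF_FALSE → pop True; no jump
LOAD_FAST k → push 0
LOAD_CONST → push 3
BINARY_OP << → 0 << 3 = 0
STORE_FAST k → k=0
LOAD_FAST_LOAD_FAST k,a → push 0,-3
BINARY_OP % → 0 % -3 = 0
STORE_FAST k → k=0
LOAD_FAST i → push 1
LOAD_CONST → push 1
BINARY_OP + → 1 + 1 = 2
STORE_FAST i → i=2
LOAD_FAST i → push 2
LOAD_CONST → push 4
COMPARE_OP bool(<) → 2 vs 4 = True
POP_JUMP_IF_FALSE → pop True; no jump
LOAD_FAST k → push 0
LOAD_CONST → push 3
BINARY_OP << → 0 << 3 = 0
STORE_FAST k → k=0
LOAD_FAST_LOAD_FAST k,a → push 0,-3
BINARY_OP % → 0 % -3 = 0
STORE_FAST k → k=0
LOAD_FAST i → push 2
LOAD_CONST → push 1
BINARY_OP + → 2 + 1 = 3
STORE_FAST i → i=3
LOAD_FAST i → push 3
LOAD_CONST → push 4
COMPARE_OP bool(<) → 3 vs 4 = True
POP_JUMP_IF_FALSE → pop True; no jump
LOAD_FAST k → push 0
LOAD_CONST → push 3
BINARY_OP << → 0 << 3 = 0
STORE_FAST k → k=0
LOAD_FAST_LOAD_FAST k,a → push 0,-3
BINARY_OP % → 0 % -3 = 0
STORE_FAST k → k=0
LOAD_FAST i → push 3
LOAD_CONST → push 1
BINARY_OP + → 3 + 1 = 4
STORE_FAST i → i=4
LOAD_FAST i → push 4
LOAD_CONST → push 4
COMPARE_OP bool(<) → 4 vs 4 = False
POP_JUMP_IF_FALSE → pop False; jump
LOAD_FAST k → push 0
RETURN_VALUE → return 0.

0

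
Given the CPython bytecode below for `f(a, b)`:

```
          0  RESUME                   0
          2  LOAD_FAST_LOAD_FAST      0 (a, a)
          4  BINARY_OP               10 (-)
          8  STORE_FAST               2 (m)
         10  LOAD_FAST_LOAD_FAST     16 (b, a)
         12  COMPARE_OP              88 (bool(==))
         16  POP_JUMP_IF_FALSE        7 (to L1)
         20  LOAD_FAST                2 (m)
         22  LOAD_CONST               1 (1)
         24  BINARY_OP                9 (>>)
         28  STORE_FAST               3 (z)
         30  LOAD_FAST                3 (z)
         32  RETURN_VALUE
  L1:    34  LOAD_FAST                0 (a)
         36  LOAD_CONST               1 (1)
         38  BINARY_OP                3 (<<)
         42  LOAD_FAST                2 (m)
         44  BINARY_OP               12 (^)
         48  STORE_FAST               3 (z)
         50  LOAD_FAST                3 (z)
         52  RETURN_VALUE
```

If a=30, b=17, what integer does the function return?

LOAD_FAST_LOAD_FAST a,a → push 30,30. Stack: [30, 30]
BINARY_OP - → 30 - 30 = 0. Stack: [0]
STORE_FAST m → m=0. Stack: []
LOAD_FAST_LOAD_FAST b,a → push 17,30. Stack: [17, 30]
COMPARE_OP bool(==) → 17 vs 30 = False. Stack: [False]
POP_JUMP_IF_FALSE → pop False; jump. Stack: []
LOAD_FAST a → push 30. Stack: [30]
LOAD_CONST → push 1. Stack: [30, 1]
BINARY_OP << → 30 << 1 = 60. Stack: [60]
LOAD_FAST m → push 0. Stack: [60, 0]
BINARY_OP ^ → 60 ^ 0 = 60. Stack: [60]
STORE_FAST z → z=60. Stack: []
LOAD_FAST z → push 60. Stack: [60]
RETURN_VALUE → return 60.

60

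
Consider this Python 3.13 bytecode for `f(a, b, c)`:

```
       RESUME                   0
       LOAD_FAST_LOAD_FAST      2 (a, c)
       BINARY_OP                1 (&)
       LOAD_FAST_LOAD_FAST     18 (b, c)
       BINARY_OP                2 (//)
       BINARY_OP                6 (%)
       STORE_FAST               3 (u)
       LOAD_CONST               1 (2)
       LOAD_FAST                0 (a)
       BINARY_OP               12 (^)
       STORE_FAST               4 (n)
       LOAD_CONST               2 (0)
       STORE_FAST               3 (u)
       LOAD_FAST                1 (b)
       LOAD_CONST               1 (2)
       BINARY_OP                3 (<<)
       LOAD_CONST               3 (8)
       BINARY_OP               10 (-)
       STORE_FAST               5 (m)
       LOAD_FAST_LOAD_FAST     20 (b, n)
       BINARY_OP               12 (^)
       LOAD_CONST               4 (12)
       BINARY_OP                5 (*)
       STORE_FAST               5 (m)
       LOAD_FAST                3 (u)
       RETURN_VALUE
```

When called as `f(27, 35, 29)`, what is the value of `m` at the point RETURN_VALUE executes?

696

LOAD_FAST_LOAD_FAST a,c → push 27,29. Stack: [27, 29]
BINARY_OP & → 27 & 29 = 25. Stack: [25]
LOAD_FAST_LOAD_FAST b,c → push 35,29. Stack: [25, 35, 29]
BINARY_OP // → 35 // 29 = 1. Stack: [25, 1]
BINARY_OP % → 25 % 1 = 0. Stack: [0]
STORE_FAST u → u=0. Stack: []
LOAD_CONST → push 2. Stack: [2]
LOAD_FAST a → push 27. Stack: [2, 27]
BINARY_OP ^ → 2 ^ 27 = 25. Stack: [25]
STORE_FAST n → n=25. Stack: []
LOAD_CONST → push 0. Stack: [0]
STORE_FAST u → u=0. Stack: []
LOAD_FAST b → push 35. Stack: [35]
LOAD_CONST → push 2. Stack: [35, 2]
BINARY_OP << → 35 << 2 = 140. Stack: [140]
LOAD_CONST → push 8. Stack: [140, 8]
BINARY_OP - → 140 - 8 = 132. Stack: [132]
STORE_FAST m → m=132. Stack: []
LOAD_FAST_LOAD_FAST b,n → push 35,25. Stack: [35, 25]
BINARY_OP ^ → 35 ^ 25 = 58. Stack: [58]
LOAD_CONST → push 12. Stack: [58, 12]
BINARY_OP * → 58 * 12 = 696. Stack: [696]
STORE_FAST m → m=696. Stack: []
LOAD_FAST u → push 0. Stack: [0]
RETURN_VALUE → return 0.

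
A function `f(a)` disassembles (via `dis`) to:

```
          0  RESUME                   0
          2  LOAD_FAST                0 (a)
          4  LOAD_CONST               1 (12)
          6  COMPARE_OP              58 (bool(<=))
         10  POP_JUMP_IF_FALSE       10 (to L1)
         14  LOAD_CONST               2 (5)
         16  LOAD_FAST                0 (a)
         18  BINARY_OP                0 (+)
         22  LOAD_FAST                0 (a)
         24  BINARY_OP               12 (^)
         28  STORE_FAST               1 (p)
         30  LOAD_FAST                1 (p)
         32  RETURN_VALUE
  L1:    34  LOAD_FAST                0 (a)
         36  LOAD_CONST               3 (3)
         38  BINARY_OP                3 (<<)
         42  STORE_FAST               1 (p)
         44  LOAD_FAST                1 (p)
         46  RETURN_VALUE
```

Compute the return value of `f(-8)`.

5

LOAD_FAST a → push -8. Stack: [-8]
LOAD_CONST → push 12. Stack: [-8, 12]
COMPARE_OP bool(<=) → -8 vs 12 = True. Stack: [True]
POP_JUMP_IF_FALSE → pop True; no jump. Stack: []
LOAD_CONST → push 5. Stack: [5]
LOAD_FAST a → push -8. Stack: [5, -8]
BINARY_OP + → 5 + -8 = -3. Stack: [-3]
LOAD_FAST a → push -8. Stack: [-3, -8]
BINARY_OP ^ → -3 ^ -8 = 5. Stack: [5]
STORE_FAST p → p=5. Stack: []
LOAD_FAST p → push 5. Stack: [5]
RETURN_VALUE → return 5.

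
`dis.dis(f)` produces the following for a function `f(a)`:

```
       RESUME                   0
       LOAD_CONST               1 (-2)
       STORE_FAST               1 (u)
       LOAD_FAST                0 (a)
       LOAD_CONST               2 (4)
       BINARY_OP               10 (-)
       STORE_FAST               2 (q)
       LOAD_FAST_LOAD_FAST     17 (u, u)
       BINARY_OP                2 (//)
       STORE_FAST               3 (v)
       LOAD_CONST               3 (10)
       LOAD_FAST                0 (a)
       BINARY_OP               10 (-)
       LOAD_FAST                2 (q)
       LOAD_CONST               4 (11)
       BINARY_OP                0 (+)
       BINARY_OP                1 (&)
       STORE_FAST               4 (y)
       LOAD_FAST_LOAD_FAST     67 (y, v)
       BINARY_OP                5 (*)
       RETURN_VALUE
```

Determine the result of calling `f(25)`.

LOAD_CONST → push -2. Stack: [-2]
STORE_FAST u → u=-2. Stack: []
LOAD_FAST a → push 25. Stack: [25]
LOAD_CONST → push 4. Stack: [25, 4]
BINARY_OP - → 25 - 4 = 21. Stack: [21]
STORE_FAST q → q=21. Stack: []
LOAD_FAST_LOAD_FAST u,u → push -2,-2. Stack: [-2, -2]
BINARY_OP // → -2 // -2 = 1. Stack: [1]
STORE_FAST v → v=1. Stack: []
LOAD_CONST → push 10. Stack: [10]
LOAD_FAST a → push 25. Stack: [10, 25]
BINARY_OP - → 10 - 25 = -15. Stack: [-15]
LOAD_FAST q → push 21. Stack: [-15, 21]
LOAD_CONST → push 11. Stack: [-15, 21, 11]
BINARY_OP + → 21 + 11 = 32. Stack: [-15, 32]
BINARY_OP & → -15 & 32 = 32. Stack: [32]
STORE_FAST y → y=32. Stack: []
LOAD_FAST_LOAD_FAST y,v → push 32,1. Stack: [32, 1]
BINARY_OP * → 32 * 1 = 32. Stack: [32]
RETURN_VALUE → return 32.

32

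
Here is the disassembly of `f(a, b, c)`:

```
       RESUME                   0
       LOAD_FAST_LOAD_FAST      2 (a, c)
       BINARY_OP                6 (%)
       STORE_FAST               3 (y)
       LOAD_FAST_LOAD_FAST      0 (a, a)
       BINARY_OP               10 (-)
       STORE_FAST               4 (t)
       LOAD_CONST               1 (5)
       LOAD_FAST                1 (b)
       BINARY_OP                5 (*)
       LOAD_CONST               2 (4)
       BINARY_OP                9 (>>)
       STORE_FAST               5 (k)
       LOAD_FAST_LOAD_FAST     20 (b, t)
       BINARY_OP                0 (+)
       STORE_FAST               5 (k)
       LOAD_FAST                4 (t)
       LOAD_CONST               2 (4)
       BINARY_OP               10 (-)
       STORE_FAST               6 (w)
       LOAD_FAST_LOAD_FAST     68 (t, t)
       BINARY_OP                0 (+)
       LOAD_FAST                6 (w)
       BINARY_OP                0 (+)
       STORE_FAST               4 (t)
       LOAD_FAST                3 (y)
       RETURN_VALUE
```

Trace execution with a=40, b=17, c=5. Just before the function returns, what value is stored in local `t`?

LOAD_FAST_LOAD_FAST a,c → push 40,5. Stack: [40, 5]
BINARY_OP % → 40 % 5 = 0. Stack: [0]
STORE_FAST y → y=0. Stack: []
LOAD_FAST_LOAD_FAST a,a → push 40,40. Stack: [40, 40]
BINARY_OP - → 40 - 40 = 0. Stack: [0]
STORE_FAST t → t=0. Stack: []
LOAD_CONST → push 5. Stack: [5]
LOAD_FAST b → push 17. Stack: [5, 17]
BINARY_OP * → 5 * 17 = 85. Stack: [85]
LOAD_CONST → push 4. Stack: [85, 4]
BINARY_OP >> → 85 >> 4 = 5. Stack: [5]
STORE_FAST k → k=5. Stack: []
LOAD_FAST_LOAD_FAST b,t → push 17,0. Stack: [17, 0]
BINARY_OP + → 17 + 0 = 17. Stack: [17]
STORE_FAST k → k=17. Stack: []
LOAD_FAST t → push 0. Stack: [0]
LOAD_CONST → push 4. Stack: [0, 4]
BINARY_OP - → 0 - 4 = -4. Stack: [-4]
STORE_FAST w → w=-4. Stack: []
LOAD_FAST_LOAD_FAST t,t → push 0,0. Stack: [0, 0]
BINARY_OP + → 0 + 0 = 0. Stack: [0]
LOAD_FAST w → push -4. Stack: [0, -4]
BINARY_OP + → 0 + -4 = -4. Stack: [-4]
STORE_FAST t → t=-4. Stack: []
LOAD_FAST y → push 0. Stack: [0]
RETURN_VALUE → return 0.

-4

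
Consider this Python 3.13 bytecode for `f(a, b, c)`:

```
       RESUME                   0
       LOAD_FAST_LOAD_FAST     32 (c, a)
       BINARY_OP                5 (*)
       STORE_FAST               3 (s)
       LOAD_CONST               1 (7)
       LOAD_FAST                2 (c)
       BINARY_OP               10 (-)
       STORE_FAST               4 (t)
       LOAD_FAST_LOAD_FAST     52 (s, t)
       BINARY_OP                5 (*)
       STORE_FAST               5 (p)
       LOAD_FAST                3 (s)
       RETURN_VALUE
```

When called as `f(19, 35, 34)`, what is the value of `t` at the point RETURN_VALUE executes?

-27

LOAD_FAST_LOAD_FAST c,a → push 34,19. Stack: [34, 19]
BINARY_OP * → 34 * 19 = 646. Stack: [646]
STORE_FAST s → s=646. Stack: []
LOAD_CONST → push 7. Stack: [7]
LOAD_FAST c → push 34. Stack: [7, 34]
BINARY_OP - → 7 - 34 = -27. Stack: [-27]
STORE_FAST t → t=-27. Stack: []
LOAD_FAST_LOAD_FAST s,t → push 646,-27. Stack: [646, -27]
BINARY_OP * → 646 * -27 = -17442. Stack: [-17442]
STORE_FAST p → p=-17442. Stack: []
LOAD_FAST s → push 646. Stack: [646]
RETURN_VALUE → return 646.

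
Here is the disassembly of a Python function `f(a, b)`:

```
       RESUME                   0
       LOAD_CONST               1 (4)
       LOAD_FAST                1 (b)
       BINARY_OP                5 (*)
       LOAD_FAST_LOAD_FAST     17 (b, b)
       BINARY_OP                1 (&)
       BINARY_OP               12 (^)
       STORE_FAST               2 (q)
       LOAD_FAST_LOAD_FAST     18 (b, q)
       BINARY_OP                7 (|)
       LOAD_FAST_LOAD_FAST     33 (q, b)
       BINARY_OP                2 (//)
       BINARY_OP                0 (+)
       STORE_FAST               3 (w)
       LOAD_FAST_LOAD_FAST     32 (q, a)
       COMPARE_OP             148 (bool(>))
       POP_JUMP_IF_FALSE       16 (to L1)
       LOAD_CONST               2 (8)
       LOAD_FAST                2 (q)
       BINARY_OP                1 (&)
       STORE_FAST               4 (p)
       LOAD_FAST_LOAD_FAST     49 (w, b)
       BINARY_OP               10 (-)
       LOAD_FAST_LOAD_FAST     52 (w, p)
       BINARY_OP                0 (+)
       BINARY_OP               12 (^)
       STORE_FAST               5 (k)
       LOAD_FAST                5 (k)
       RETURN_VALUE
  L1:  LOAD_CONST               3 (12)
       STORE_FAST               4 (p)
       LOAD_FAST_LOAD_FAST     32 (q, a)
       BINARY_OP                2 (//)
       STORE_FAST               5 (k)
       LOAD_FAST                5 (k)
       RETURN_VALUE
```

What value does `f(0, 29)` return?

235

LOAD_CONST → push 4. Stack: [4]
LOAD_FAST b → push 29. Stack: [4, 29]
BINARY_OP * → 4 * 29 = 116. Stack: [116]
LOAD_FAST_LOAD_FAST b,b → push 29,29. Stack: [116, 29, 29]
BINARY_OP & → 29 & 29 = 29. Stack: [116, 29]
BINARY_OP ^ → 116 ^ 29 = 105. Stack: [105]
STORE_FAST q → q=105. Stack: []
LOAD_FAST_LOAD_FAST b,q → push 29,105. Stack: [29, 105]
BINARY_OP | → 29 | 105 = 125. Stack: [125]
LOAD_FAST_LOAD_FAST q,b → push 105,29. Stack: [125, 105, 29]
BINARY_OP // → 105 // 29 = 3. Stack: [125, 3]
BINARY_OP + → 125 + 3 = 128. Stack: [128]
STORE_FAST w → w=128. Stack: []
LOAD_FAST_LOAD_FAST q,a → push 105,0. Stack: [105, 0]
COMPARE_OP bool(>) → 105 vs 0 = True. Stack: [True]
POP_JUMP_IF_FALSE → pop True; no jump. Stack: []
LOAD_CONST → push 8. Stack: [8]
LOAD_FAST q → push 105. Stack: [8, 105]
BINARY_OP & → 8 & 105 = 8. Stack: [8]
STORE_FAST p → p=8. Stack: []
LOAD_FAST_LOAD_FAST w,b → push 128,29. Stack: [128, 29]
BINARY_OP - → 128 - 29 = 99. Stack: [99]
LOAD_FAST_LOAD_FAST w,p → push 128,8. Stack: [99, 128, 8]
BINARY_OP + → 128 + 8 = 136. Stack: [99, 136]
BINARY_OP ^ → 99 ^ 136 = 235. Stack: [235]
STORE_FAST k → k=235. Stack: []
LOAD_FAST k → push 235. Stack: [235]
RETURN_VALUE → return 235.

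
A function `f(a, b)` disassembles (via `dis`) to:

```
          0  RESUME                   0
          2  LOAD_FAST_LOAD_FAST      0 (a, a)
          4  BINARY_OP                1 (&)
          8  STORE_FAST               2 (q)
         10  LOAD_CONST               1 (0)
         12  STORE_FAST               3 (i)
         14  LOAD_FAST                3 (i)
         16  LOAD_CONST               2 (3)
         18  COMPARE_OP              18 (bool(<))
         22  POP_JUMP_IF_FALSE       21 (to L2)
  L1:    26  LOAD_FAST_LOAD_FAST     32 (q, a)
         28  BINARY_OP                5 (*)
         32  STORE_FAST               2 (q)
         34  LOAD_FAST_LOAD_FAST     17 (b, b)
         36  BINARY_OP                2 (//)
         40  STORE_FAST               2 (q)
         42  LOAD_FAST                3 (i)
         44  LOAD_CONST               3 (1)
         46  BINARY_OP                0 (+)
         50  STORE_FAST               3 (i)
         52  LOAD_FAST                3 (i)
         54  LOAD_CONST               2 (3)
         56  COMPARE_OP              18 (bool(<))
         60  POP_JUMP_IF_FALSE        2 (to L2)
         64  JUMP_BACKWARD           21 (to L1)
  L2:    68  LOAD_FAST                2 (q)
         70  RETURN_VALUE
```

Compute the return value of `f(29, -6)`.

LOAD_FAST_LOAD_FAST a,a → push 29,29. Stack: [29, 29]
BINARY_OP & → 29 & 29 = 29. Stack: [29]
STORE_FAST q → q=29. Stack: []
LOAD_CONST → push 0. Stack: [0]
STORE_FAST i → i=0. Stack: []
LOAD_FAST i → push 0. Stack: [0]
LOAD_CONST → push 3. Stack: [0, 3]
COMPARE_OP bool(<) → 0 vs 3 = True. Stack: [True]
POP_JUMP_IF_FALSE → pop True; no jump. Stack: []
LOAD_FAST_LOAD_FAST q,a → push 29,29. Stack: [29, 29]
BINARY_OP * → 29 * 29 = 841. Stack: [841]
STORE_FAST q → q=841. Stack: []
LOAD_FAST_LOAD_FAST b,b → push -6,-6. Stack: [-6, -6]
BINARY_OP // → -6 // -6 = 1. Stack: [1]
STORE_FAST q → q=1. Stack: []
LOAD_FAST i → push 0. Stack: [0]
LOAD_CONST → push 1. Stack: [0, 1]
BINARY_OP + → 0 + 1 = 1. Stack: [1]
STORE_FAST i → i=1. Stack: []
LOAD_FAST i → push 1. Stack: [1]
LOAD_CONST → push 3. Stack: [1, 3]
COMPARE_OP bool(<) → 1 vs 3 = True. Stack: [True]
POP_JUMP_IF_FALSE → pop True; no jump. Stack: []
LOAD_FAST_LOAD_FAST q,a → push 1,29. Stack: [1, 29]
BINARY_OP * → 1 * 29 = 29. Stack: [29]
STORE_FAST q → q=29. Stack: []
LOAD_FAST_LOAD_FAST b,b → push -6,-6. Stack: [-6, -6]
BINARY_OP // → -6 // -6 = 1. Stack: [1]
STORE_FAST q → q=1. Stack: []
LOAD_FAST i → push 1. Stack: [1]
LOAD_CONST → push 1. Stack: [1, 1]
BINARY_OP + → 1 + 1 = 2. Stack: [2]
STORE_FAST i → i=2. Stack: []
LOAD_FAST i → push 2. Stack: [2]
LOAD_CONST → push 3. Stack: [2, 3]
COMPARE_OP bool(<) → 2 vs 3 = True. Stack: [True]
POP_JUMP_IF_FALSE → pop True; no jump. Stack: []
LOAD_FAST_LOAD_FAST q,a → push 1,29. Stack: [1, 29]
BINARY_OP * → 1 * 29 = 29. Stack: [29]
STORE_FAST q → q=29. Stack: []
LOAD_FAST_LOAD_FAST b,b → push -6,-6. Stack: [-6, -6]
BINARY_OP // → -6 // -6 = 1. Stack: [1]
STORE_FAST q → q=1. Stack: []
LOAD_FAST i → push 2. Stack: [2]
LOAD_CONST → push 1. Stack: [2, 1]
BINARY_OP + → 2 + 1 = 3. Stack: [3]
STORE_FAST i → i=3. Stack: []
LOAD_FAST i → push 3. Stack: [3]
LOAD_CONST → push 3. Stack: [3, 3]
COMPARE_OP bool(<) → 3 vs 3 = False. Stack: [False]
POP_JUMP_IF_FALSE → pop False; jump. Stack: []
LOAD_FAST q → push 1. Stack: [1]
RETURN_VALUE → return 1.

1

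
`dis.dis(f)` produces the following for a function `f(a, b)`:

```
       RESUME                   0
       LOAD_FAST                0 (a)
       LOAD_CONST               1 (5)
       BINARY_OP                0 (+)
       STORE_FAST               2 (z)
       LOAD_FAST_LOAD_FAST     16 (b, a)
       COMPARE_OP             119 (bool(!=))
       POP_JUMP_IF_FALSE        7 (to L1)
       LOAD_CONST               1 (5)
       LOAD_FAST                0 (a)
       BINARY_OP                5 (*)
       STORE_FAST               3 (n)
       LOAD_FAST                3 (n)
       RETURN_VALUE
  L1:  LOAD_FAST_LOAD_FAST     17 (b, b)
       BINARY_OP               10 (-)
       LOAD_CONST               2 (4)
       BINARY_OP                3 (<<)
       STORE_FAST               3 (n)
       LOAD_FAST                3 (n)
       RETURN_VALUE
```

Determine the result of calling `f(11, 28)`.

LOAD_FAST a → push 11. Stack: [11]
LOAD_CONST → push 5. Stack: [11, 5]
BINARY_OP + → 11 + 5 = 16. Stack: [16]
STORE_FAST z → z=16. Stack: []
LOAD_FAST_LOAD_FAST b,a → push 28,11. Stack: [28, 11]
COMPARE_OP bool(!=) → 28 vs 11 = True. Stack: [True]
POP_JUMP_IF_FALSE → pop True; no jump. Stack: []
LOAD_CONST → push 5. Stack: [5]
LOAD_FAST a → push 11. Stack: [5, 11]
BINARY_OP * → 5 * 11 = 55. Stack: [55]
STORE_FAST n → n=55. Stack: []
LOAD_FAST n → push 55. Stack: [55]
RETURN_VALUE → return 55.

55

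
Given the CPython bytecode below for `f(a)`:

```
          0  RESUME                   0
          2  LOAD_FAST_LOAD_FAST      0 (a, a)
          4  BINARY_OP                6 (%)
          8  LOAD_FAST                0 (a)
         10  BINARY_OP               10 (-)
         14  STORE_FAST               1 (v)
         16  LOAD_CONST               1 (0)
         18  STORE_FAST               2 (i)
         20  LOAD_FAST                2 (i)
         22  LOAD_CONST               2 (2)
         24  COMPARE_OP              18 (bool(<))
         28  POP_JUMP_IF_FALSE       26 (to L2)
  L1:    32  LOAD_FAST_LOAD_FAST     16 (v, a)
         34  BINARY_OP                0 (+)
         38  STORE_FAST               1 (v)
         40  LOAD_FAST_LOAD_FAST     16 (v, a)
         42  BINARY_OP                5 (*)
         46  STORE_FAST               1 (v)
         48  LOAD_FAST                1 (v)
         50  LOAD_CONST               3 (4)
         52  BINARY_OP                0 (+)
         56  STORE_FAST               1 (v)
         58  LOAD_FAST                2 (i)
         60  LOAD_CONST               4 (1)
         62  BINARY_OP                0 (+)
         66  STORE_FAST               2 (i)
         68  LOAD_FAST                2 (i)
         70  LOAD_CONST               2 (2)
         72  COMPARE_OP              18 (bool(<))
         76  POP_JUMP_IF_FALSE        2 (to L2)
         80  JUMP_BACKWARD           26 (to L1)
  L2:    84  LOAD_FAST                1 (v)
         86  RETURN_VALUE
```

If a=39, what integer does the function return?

1681

LOAD_FAST_LOAD_FAST a,a → push 39,39. Stack: [39, 39]
BINARY_OP % → 39 % 39 = 0. Stack: [0]
LOAD_FAST a → push 39. Stack: [0, 39]
BINARY_OP - → 0 - 39 = -39. Stack: [-39]
STORE_FAST v → v=-39. Stack: []
LOAD_CONST → push 0. Stack: [0]
STORE_FAST i → i=0. Stack: []
LOAD_FAST i → push 0. Stack: [0]
LOAD_CONST → push 2. Stack: [0, 2]
COMPARE_OP bool(<) → 0 vs 2 = True. Stack: [True]
POP_JUMP_IF_FALSE → pop True; no jump. Stack: []
LOAD_FAST_LOAD_FAST v,a → push -39,39. Stack: [-39, 39]
BINARY_OP + → -39 + 39 = 0. Stack: [0]
STORE_FAST v → v=0. Stack: []
LOAD_FAST_LOAD_FAST v,a → push 0,39. Stack: [0, 39]
BINARY_OP * → 0 * 39 = 0. Stack: [0]
STORE_FAST v → v=0. Stack: []
LOAD_FAST v → push 0. Stack: [0]
LOAD_CONST → push 4. Stack: [0, 4]
BINARY_OP + → 0 + 4 = 4. Stack: [4]
STORE_FAST v → v=4. Stack: []
LOAD_FAST i → push 0. Stack: [0]
LOAD_CONST → push 1. Stack: [0, 1]
BINARY_OP + → 0 + 1 = 1. Stack: [1]
STORE_FAST i → i=1. Stack: []
LOAD_FAST i → push 1. Stack: [1]
LOAD_CONST → push 2. Stack: [1, 2]
COMPARE_OP bool(<) → 1 vs 2 = True. Stack: [True]
POP_JUMP_IF_FALSE → pop True; no jump. Stack: []
LOAD_FAST_LOAD_FAST v,a → push 4,39. Stack: [4, 39]
BINARY_OP + → 4 + 39 = 43. Stack: [43]
STORE_FAST v → v=43. Stack: []
LOAD_FAST_LOAD_FAST v,a → push 43,39. Stack: [43, 39]
BINARY_OP * → 43 * 39 = 1677. Stack: [1677]
STORE_FAST v → v=1677. Stack: []
LOAD_FAST v → push 1677. Stack: [1677]
LOAD_CONST → push 4. Stack: [1677, 4]
BINARY_OP + → 1677 + 4 = 1681. Stack: [1681]
STORE_FAST v → v=1681. Stack: []
LOAD_FAST i → push 1. Stack: [1]
LOAD_CONST → push 1. Stack: [1, 1]
BINARY_OP + → 1 + 1 = 2. Stack: [2]
STORE_FAST i → i=2. Stack: []
LOAD_FAST i → push 2. Stack: [2]
LOAD_CONST → push 2. Stack: [2, 2]
COMPARE_OP bool(<) → 2 vs 2 = False. Stack: [False]
POP_JUMP_IF_FALSE → pop False; jump. Stack: []
LOAD_FAST v → push 1681. Stack: [1681]
RETURN_VALUE → return 1681.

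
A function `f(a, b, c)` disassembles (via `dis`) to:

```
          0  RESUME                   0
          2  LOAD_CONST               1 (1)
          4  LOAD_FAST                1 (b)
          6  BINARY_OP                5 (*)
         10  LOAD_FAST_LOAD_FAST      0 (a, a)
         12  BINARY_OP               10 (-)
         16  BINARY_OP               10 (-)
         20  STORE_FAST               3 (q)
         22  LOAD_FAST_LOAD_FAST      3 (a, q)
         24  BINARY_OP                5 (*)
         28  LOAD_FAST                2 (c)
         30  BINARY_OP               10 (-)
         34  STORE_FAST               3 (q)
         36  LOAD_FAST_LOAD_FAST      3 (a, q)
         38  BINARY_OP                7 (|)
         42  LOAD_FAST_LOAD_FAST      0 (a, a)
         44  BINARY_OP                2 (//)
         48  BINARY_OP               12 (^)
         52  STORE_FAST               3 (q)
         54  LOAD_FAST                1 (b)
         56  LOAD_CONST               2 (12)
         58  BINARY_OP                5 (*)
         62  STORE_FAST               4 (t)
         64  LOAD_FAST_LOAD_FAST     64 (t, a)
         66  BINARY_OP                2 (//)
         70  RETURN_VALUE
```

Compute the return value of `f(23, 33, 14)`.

17

LOAD_CONST → push 1. Stack: [1]
LOAD_FAST b → push 33. Stack: [1, 33]
BINARY_OP * → 1 * 33 = 33. Stack: [33]
LOAD_FAST_LOAD_FAST a,a → push 23,23. Stack: [33, 23, 23]
BINARY_OP - → 23 - 23 = 0. Stack: [33, 0]
BINARY_OP - → 33 - 0 = 33. Stack: [33]
STORE_FAST q → q=33. Stack: []
LOAD_FAST_LOAD_FAST a,q → push 23,33. Stack: [23, 33]
BINARY_OP * → 23 * 33 = 759. Stack: [759]
LOAD_FAST c → push 14. Stack: [759, 14]
BINARY_OP - → 759 - 14 = 745. Stack: [745]
STORE_FAST q → q=745. Stack: []
LOAD_FAST_LOAD_FAST a,q → push 23,745. Stack: [23, 745]
BINARY_OP | → 23 | 745 = 767. Stack: [767]
LOAD_FAST_LOAD_FAST a,a → push 23,23. Stack: [767, 23, 23]
BINARY_OP // → 23 // 23 = 1. Stack: [767, 1]
BINARY_OP ^ → 767 ^ 1 = 766. Stack: [766]
STORE_FAST q → q=766. Stack: []
LOAD_FAST b → push 33. Stack: [33]
LOAD_CONST → push 12. Stack: [33, 12]
BINARY_OP * → 33 * 12 = 396. Stack: [396]
STORE_FAST t → t=396. Stack: []
LOAD_FAST_LOAD_FAST t,a → push 396,23. Stack: [396, 23]
BINARY_OP // → 396 // 23 = 17. Stack: [17]
RETURN_VALUE → return 17.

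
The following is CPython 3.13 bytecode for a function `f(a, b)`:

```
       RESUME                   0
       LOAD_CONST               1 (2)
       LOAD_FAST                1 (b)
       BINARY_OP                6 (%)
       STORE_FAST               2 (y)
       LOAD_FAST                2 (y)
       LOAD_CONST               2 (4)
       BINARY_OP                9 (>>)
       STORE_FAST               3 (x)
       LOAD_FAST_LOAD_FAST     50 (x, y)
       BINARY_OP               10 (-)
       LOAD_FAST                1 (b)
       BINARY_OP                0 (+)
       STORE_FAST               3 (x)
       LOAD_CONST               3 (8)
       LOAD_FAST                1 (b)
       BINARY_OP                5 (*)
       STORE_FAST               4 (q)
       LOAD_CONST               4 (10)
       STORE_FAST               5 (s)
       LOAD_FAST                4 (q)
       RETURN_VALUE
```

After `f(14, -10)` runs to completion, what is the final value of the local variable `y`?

-8

LOAD_CONST → push 2. Stack: [2]
LOAD_FAST b → push -10. Stack: [2, -10]
BINARY_OP % → 2 % -10 = -8. Stack: [-8]
STORE_FAST y → y=-8. Stack: []
LOAD_FAST y → push -8. Stack: [-8]
LOAD_CONST → push 4. Stack: [-8, 4]
BINARY_OP >> → -8 >> 4 = -1. Stack: [-1]
STORE_FAST x → x=-1. Stack: []
LOAD_FAST_LOAD_FAST x,y → push -1,-8. Stack: [-1, -8]
BINARY_OP - → -1 - -8 = 7. Stack: [7]
LOAD_FAST b → push -10. Stack: [7, -10]
BINARY_OP + → 7 + -10 = -3. Stack: [-3]
STORE_FAST x → x=-3. Stack: []
LOAD_CONST → push 8. Stack: [8]
LOAD_FAST b → push -10. Stack: [8, -10]
BINARY_OP * → 8 * -10 = -80. Stack: [-80]
STORE_FAST q → q=-80. Stack: []
LOAD_CONST → push 10. Stack: [10]
STORE_FAST s → s=10. Stack: []
LOAD_FAST q → push -80. Stack: [-80]
RETURN_VALUE → return -80.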